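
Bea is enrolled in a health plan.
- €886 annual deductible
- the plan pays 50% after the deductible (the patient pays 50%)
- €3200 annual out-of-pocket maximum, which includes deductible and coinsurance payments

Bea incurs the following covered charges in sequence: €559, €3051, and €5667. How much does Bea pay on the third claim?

Claim 1 — €559: fully absorbed by the deductible. Patient owes €559 (running OOP €559).
Claim 2 — €3051: €327 finishes the deductible; €2724 goes to coinsurance; coinsurance €2724 × 50% = €1362. Cost to patient: €1689. OOP to date €2248.
Claim 3 — €5667: deductible already satisfied, so patient's share is 50% × €5667 = €2833.50. Adding that to €2248 gives €5081.50, past the €3200 cap; patient pays only €3200 − €2248 = €952.

€952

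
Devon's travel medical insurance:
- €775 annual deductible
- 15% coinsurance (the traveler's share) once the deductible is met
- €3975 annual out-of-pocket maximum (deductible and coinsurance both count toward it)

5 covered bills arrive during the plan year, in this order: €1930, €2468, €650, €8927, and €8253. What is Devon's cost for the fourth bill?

Claim 1 — €1930: €775 finishes the deductible; €1155 goes to coinsurance; traveler's 15% is €173.25. Traveler pays €948.25; OOP now €948.25.
Claim 2 — €2468: deductible already satisfied, so traveler's share is 15% × €2468 = €370.20. Traveler owes €370.20 (running OOP €1318.45).
Claim 3 — €650: 15% coinsurance on €650 = €97.50. Traveler owes €97.50 (running OOP €1415.95).
Claim 4 — €8927: deductible already satisfied, so traveler's share is 15% × €8927 = €1339.05. Cost to traveler: €1339.05. OOP to date €2755.

€1339.05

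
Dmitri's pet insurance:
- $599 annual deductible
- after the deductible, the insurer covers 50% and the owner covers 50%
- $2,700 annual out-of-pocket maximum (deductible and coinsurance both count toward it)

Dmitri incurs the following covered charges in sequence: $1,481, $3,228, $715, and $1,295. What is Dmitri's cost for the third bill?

$46

#1 ($1,481): $599 finishes the deductible; $882 goes to coinsurance; owner's 50% is $441. Owner pays $1,040; OOP now $1,040.
#2 ($3,228): deductible already satisfied, so owner's share is 50% × $3,228 = $1,614. Cost to owner: $1,614. OOP to date $2,654.
#3 ($715): deductible already satisfied, so owner's share is 50% × $715 = $357.50. That would push OOP to $3,011.50, over the $2,700 cap, so owner pays $2,700 − $2,654 = $46.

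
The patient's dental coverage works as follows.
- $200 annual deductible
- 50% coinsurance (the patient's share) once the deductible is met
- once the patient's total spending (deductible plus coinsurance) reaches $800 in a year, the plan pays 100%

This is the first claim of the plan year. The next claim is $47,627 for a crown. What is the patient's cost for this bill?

Nothing has been paid toward the $200 deductible, so the first $200 of this charge is applied there.
That leaves $47,627 − $200 = $47,427 for coinsurance.
Patient's 50% share of $47,427 is $23,713.50.
Patient responsibility before any cap: $200 + $23,713.50 = $23,913.50.
Year-to-date out-of-pocket would reach $0 + $23,913.50 = $23,913.50, above the $800 maximum, so the patient pays only $800 − $0 = $800.

$800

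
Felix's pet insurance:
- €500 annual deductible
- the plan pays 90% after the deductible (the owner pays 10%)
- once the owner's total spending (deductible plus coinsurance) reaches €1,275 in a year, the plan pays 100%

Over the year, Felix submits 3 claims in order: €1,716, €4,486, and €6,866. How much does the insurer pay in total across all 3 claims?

#1 (€1,716): deductible takes €500, €1,216 remains; coinsurance €1,216 × 10% = €121.60. Owner pays €621.60; OOP now €621.60. Insurer: €1,716 − €621.60 = €1,094.40.
#2 (€4,486): deductible already satisfied, so owner's share is 10% × €4,486 = €448.60. Owner pays €448.60; OOP now €1,070.20. Insurer: €4,486 − €448.60 = €4,037.40.
#3 (€6,866): 10% coinsurance on €6,866 = €686.60. That would push OOP to €1,756.80, over the €1,275 cap, so owner pays €1,275 − €1,070.20 = €204.80. Plan pays €6,866 − €204.80 = €6,661.20.
Insurer total: €1,094.40 + €4,037.40 + €6,661.20 = €11,793.

€11,793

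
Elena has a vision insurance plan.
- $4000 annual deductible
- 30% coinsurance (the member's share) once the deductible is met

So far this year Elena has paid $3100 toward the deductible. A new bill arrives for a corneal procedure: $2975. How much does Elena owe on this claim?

$3100 of the $4000 deductible is already met, leaving $900.
The remaining $2075 (= $2975 − $900) moves to coinsurance.
Member's 30% share of $2075 is $622.50.
That puts the member's cost at $900 + $622.50 = $1522.50.

$1522.50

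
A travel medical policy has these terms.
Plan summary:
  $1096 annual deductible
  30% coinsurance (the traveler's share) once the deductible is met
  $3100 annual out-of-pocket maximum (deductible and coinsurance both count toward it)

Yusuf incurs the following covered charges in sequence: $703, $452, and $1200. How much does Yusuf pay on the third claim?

$360

Claim 1 — $703: entire amount goes to the deductible. Cost to traveler: $703. OOP to date $703.
Claim 2 — $452: deductible takes $393, $59 remains; coinsurance $59 × 30% = $17.70. Cost to traveler: $410.70. OOP to date $1113.70.
Claim 3 — $1200: 30% coinsurance on $1200 = $360. Traveler pays $360; OOP now $1473.70.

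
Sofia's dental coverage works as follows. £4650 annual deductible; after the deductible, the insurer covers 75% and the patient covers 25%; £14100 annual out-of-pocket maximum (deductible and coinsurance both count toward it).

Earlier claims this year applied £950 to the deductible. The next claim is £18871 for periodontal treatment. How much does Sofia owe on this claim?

Deductible still to meet: £4650 − £950 = £3700.
The remaining £15171 (= £18871 − £3700) moves to coinsurance.
Coinsurance: £15171 × 25% = £3792.75.
That puts the patient's cost at £3700 + £3792.75 = £7492.75 before any cap.
Total out-of-pocket so far would be £950 + £7492.75 = £8442.75, below the £14100 cap — no reduction.

£7492.75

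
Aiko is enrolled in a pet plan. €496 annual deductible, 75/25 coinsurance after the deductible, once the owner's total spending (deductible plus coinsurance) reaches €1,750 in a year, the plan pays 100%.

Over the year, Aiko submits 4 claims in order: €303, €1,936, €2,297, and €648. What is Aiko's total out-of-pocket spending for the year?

€1,668

Claim 1 (€303): all of it applies to the deductible. Owner pays €303; OOP now €303.
Claim 2 (€1,936): €193 finishes the deductible; €1,743 goes to coinsurance; owner's 25% is €435.75. Owner owes €628.75 (running OOP €931.75).
Claim 3 (€2,297): 25% coinsurance on €2,297 = €574.25. Owner owes €574.25 (running OOP €1,506).
Claim 4 (€648): 25% coinsurance on €648 = €162. Owner owes €162 (running OOP €1,668).
Summing the owner's payments: €303 + €628.75 + €574.25 + €162 = €1,668.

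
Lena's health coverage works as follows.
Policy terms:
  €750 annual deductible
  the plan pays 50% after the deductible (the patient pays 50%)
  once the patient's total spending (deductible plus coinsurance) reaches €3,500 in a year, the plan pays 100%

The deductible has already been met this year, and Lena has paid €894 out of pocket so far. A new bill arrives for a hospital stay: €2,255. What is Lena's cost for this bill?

With the deductible met, the entire €2,255 is subject to coinsurance.
50% of €2,255 = €1,127.50 falls to the patient.
Year-to-date out-of-pocket becomes €894 + €1,127.50 = €2,021.50, still under the €3,500 maximum, so no cap applies.

€1,127.50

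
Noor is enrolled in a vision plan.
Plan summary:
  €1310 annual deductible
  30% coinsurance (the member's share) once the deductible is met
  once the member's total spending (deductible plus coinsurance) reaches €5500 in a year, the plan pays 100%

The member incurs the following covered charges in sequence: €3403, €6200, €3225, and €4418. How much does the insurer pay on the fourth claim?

Bill 1, €3403: €1310 finishes the deductible; €2093 goes to coinsurance; member's 30% is €627.90. Member owes €1937.90 (running OOP €1937.90). Plan pays €3403 − €1937.90 = €1465.10.
Bill 2, €6200: 30% coinsurance on €6200 = €1860. Member owes €1860 (running OOP €3797.90). Plan pays €6200 − €1860 = €4340.
Bill 3, €3225: deductible already satisfied, so member's share is 30% × €3225 = €967.50. Cost to member: €967.50. OOP to date €4765.40. Insurer: €3225 − €967.50 = €2257.50.
Bill 4, €4418: deductible met; 30% of €4418 = €1325.40. OOP would hit €6090.80 > €5500, so the cap limits the member to €5500 − €4765.40 = €734.60. Plan pays €4418 − €734.60 = €3683.40.

€3683.40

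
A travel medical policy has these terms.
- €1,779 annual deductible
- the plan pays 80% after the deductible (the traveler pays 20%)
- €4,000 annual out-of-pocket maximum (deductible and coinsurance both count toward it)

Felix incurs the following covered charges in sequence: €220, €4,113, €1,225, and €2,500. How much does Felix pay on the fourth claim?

€500

#1 (€220): all of it applies to the deductible. Cost to traveler: €220. OOP to date €220.
#2 (€4,113): €1,559 to deductible, leaving €2,554; coinsurance €2,554 × 20% = €510.80. Traveler owes €2,069.80 (running OOP €2,289.80).
#3 (€1,225): 20% coinsurance on €1,225 = €245. Cost to traveler: €245. OOP to date €2,534.80.
#4 (€2,500): deductible already satisfied, so traveler's share is 20% × €2,500 = €500. Traveler owes €500 (running OOP €3,034.80).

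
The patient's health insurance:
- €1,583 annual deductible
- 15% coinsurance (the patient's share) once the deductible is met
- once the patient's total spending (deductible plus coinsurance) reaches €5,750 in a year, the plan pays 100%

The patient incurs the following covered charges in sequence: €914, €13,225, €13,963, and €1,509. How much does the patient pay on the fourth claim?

Bill 1, €914: all of it applies to the deductible. Cost to patient: €914. OOP to date €914.
Bill 2, €13,225: €669 finishes the deductible; €12,556 goes to coinsurance; 15% of €12,556 = €1,883.40. Cost to patient: €2,552.40. OOP to date €3,466.40.
Bill 3, €13,963: deductible already satisfied, so patient's share is 15% × €13,963 = €2,094.45. Cost to patient: €2,094.45. OOP to date €5,560.85.
Bill 4, €1,509: 15% coinsurance on €1,509 = €226.35. That would push OOP to €5,787.20, over the €5,750 cap, so patient pays €5,750 − €5,560.85 = €189.15.

€189.15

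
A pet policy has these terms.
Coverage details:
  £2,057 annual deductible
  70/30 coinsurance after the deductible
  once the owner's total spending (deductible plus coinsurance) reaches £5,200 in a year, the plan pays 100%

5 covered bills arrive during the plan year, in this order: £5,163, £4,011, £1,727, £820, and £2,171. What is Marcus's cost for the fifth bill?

£243.80

Claim 1 (£5,163): £2,057 finishes the deductible; £3,106 goes to coinsurance; 30% of £3,106 = £931.80. Owner pays £2,988.80; OOP now £2,988.80.
Claim 2 (£4,011): deductible already satisfied, so owner's share is 30% × £4,011 = £1,203.30. Cost to owner: £1,203.30. OOP to date £4,192.10.
Claim 3 (£1,727): 30% coinsurance on £1,727 = £518.10. Cost to owner: £518.10. OOP to date £4,710.20.
Claim 4 (£820): deductible already satisfied, so owner's share is 30% × £820 = £246. Owner pays £246; OOP now £4,956.20.
Claim 5 (£2,171): deductible already satisfied, so owner's share is 30% × £2,171 = £651.30. That would push OOP to £5,607.50, over the £5,200 cap, so owner pays £5,200 − £4,956.20 = £243.80.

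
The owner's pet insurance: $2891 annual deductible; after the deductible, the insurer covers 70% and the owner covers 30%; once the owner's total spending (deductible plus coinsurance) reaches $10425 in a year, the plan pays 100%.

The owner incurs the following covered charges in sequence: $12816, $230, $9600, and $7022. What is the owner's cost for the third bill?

$2880

#1 ($12816): $2891 to deductible, leaving $9925; coinsurance $9925 × 30% = $2977.50. Cost to owner: $5868.50. OOP to date $5868.50.
#2 ($230): deductible already satisfied, so owner's share is 30% × $230 = $69. Cost to owner: $69. OOP to date $5937.50.
#3 ($9600): deductible met; 30% of $9600 = $2880. Owner pays $2880; OOP now $8817.50.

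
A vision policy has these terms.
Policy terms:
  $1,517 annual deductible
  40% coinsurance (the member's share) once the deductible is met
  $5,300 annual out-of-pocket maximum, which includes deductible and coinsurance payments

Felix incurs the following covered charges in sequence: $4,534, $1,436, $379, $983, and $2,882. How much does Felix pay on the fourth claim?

Claim 1 — $4,534: $1,517 to deductible, leaving $3,017; member's 40% is $1,206.80. Cost to member: $2,723.80. OOP to date $2,723.80.
Claim 2 — $1,436: deductible met; 40% of $1,436 = $574.40. Cost to member: $574.40. OOP to date $3,298.20.
Claim 3 — $379: deductible met; 40% of $379 = $151.60. Member owes $151.60 (running OOP $3,449.80).
Claim 4 — $983: 40% coinsurance on $983 = $393.20. Member pays $393.20; OOP now $3,843.

$393.20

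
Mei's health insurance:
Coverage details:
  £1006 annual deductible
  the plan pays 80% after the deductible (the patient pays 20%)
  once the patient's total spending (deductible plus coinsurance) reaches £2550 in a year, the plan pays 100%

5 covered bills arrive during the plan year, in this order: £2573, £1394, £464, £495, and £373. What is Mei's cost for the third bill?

Claim 1 (£2573): £1006 to deductible, leaving £1567; patient's 20% is £313.40. Patient pays £1319.40; OOP now £1319.40.
Claim 2 (£1394): deductible met; 20% of £1394 = £278.80. Patient pays £278.80; OOP now £1598.20.
Claim 3 (£464): deductible met; 20% of £464 = £92.80. Cost to patient: £92.80. OOP to date £1691.

£92.80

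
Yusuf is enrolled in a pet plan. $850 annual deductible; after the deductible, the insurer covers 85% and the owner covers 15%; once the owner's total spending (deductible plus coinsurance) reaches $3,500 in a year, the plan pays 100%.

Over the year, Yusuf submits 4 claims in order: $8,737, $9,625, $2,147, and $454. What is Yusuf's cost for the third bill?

$23.20

Claim 1 ($8,737): deductible takes $850, $7,887 remains; 15% of $7,887 = $1,183.05. Owner pays $2,033.05; OOP now $2,033.05.
Claim 2 ($9,625): deductible already satisfied, so owner's share is 15% × $9,625 = $1,443.75. Owner pays $1,443.75; OOP now $3,476.80.
Claim 3 ($2,147): deductible already satisfied, so owner's share is 15% × $2,147 = $322.05. That would push OOP to $3,798.85, over the $3,500 cap, so owner pays $3,500 − $3,476.80 = $23.20.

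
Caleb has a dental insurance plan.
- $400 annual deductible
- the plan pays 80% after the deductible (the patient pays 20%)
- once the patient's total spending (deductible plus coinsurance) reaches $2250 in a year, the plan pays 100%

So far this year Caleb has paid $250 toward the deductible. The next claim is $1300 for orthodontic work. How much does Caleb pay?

$380

$250 of the $400 deductible is already met, leaving $150.
After the $150 deductible portion, $1300 − $150 = $1150 is subject to coinsurance.
20% of $1150 = $230 falls to the patient.
Patient responsibility before any cap: $150 + $230 = $380.
Cumulative spending $250 + $380 = $630 stays under the $2250 maximum.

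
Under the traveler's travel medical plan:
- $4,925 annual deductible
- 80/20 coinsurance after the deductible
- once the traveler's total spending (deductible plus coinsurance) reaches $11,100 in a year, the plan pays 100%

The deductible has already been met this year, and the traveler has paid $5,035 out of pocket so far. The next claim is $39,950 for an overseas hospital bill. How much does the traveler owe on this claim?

The deductible is already satisfied, so the full bill goes to coinsurance.
Traveler's 20% share of $39,950 is $7,990.
Adding $7,990 to the $5,035 already spent would give $13,025, which exceeds the $11,100 cap; the traveler pays just $11,100 − $5,035 = $6,065.

$6,065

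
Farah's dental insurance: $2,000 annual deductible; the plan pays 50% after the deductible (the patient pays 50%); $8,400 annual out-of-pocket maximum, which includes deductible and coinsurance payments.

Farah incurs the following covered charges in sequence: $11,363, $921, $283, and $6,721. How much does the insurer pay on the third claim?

Bill 1, $11,363: $2,000 to deductible, leaving $9,363; 50% of $9,363 = $4,681.50. Cost to patient: $6,681.50. OOP to date $6,681.50. Insurer: $11,363 − $6,681.50 = $4,681.50.
Bill 2, $921: 50% coinsurance on $921 = $460.50. Patient pays $460.50; OOP now $7,142. Plan pays $921 − $460.50 = $460.50.
Bill 3, $283: deductible met; 50% of $283 = $141.50. Cost to patient: $141.50. OOP to date $7,283.50. Insurer: $283 − $141.50 = $141.50.

$141.50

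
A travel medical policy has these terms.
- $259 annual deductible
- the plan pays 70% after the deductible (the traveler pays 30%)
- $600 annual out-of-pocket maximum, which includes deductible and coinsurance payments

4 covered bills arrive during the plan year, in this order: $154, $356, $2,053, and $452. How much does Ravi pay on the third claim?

Bill 1, $154: fully absorbed by the deductible. Traveler pays $154; OOP now $154.
Bill 2, $356: deductible takes $105, $251 remains; 30% of $251 = $75.30. Cost to traveler: $180.30. OOP to date $334.30.
Bill 3, $2,053: deductible already satisfied, so traveler's share is 30% × $2,053 = $615.90. That would push OOP to $950.20, over the $600 cap, so traveler pays $600 − $334.30 = $265.70.

$265.70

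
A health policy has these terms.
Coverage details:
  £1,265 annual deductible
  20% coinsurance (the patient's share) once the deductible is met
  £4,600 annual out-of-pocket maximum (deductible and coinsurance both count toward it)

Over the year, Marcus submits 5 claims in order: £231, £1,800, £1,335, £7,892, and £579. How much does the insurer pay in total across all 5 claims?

£8,457.60

Claim 1 — £231: fully absorbed by the deductible. Cost to patient: £231. OOP to date £231. Insurer: £231 − £231 = £0.
Claim 2 — £1,800: deductible takes £1,034, £766 remains; 20% of £766 = £153.20. Patient pays £1,187.20; OOP now £1,418.20. Plan pays £1,800 − £1,187.20 = £612.80.
Claim 3 — £1,335: deductible met; 20% of £1,335 = £267. Patient pays £267; OOP now £1,685.20. Plan pays £1,335 − £267 = £1,068.
Claim 4 — £7,892: 20% coinsurance on £7,892 = £1,578.40. Patient pays £1,578.40; OOP now £3,263.60. Insurer: £7,892 − £1,578.40 = £6,313.60.
Claim 5 — £579: deductible already satisfied, so patient's share is 20% × £579 = £115.80. Patient owes £115.80 (running OOP £3,379.40). Plan pays £579 − £115.80 = £463.20.
Insurer total: £0 + £612.80 + £1,068 + £6,313.60 + £463.20 = £8,457.60.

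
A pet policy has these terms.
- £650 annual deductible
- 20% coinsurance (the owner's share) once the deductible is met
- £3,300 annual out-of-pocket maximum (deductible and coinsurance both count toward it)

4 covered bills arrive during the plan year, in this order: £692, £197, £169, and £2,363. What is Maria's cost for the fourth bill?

£472.60

Claim 1 (£692): deductible takes £650, £42 remains; coinsurance £42 × 20% = £8.40. Owner pays £658.40; OOP now £658.40.
Claim 2 (£197): deductible met; 20% of £197 = £39.40. Cost to owner: £39.40. OOP to date £697.80.
Claim 3 (£169): deductible met; 20% of £169 = £33.80. Owner owes £33.80 (running OOP £731.60).
Claim 4 (£2,363): deductible already satisfied, so owner's share is 20% × £2,363 = £472.60. Owner owes £472.60 (running OOP £1,204.20).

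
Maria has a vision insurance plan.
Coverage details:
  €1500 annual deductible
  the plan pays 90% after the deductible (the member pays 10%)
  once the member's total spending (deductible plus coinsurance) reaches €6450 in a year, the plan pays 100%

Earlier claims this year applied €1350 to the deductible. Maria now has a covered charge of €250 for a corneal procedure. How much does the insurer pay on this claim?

€90

€1350 of the €1500 deductible is already met, leaving €150.
The remaining €100 (= €250 − €150) moves to coinsurance.
Coinsurance: €100 × 10% = €10.
So the member owes €150 + €10 = €160 before any cap.
Total out-of-pocket so far would be €1350 + €160 = €1510, below the €6450 cap — no reduction.
Insurer pays the balance: €250 − €160 = €90.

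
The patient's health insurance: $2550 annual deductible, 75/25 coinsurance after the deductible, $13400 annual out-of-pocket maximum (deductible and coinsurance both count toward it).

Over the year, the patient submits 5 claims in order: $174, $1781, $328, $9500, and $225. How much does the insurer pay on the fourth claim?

Claim 1 — $174: all of it applies to the deductible. Patient owes $174 (running OOP $174). Plan pays $174 − $174 = $0.
Claim 2 — $1781: fully absorbed by the deductible. Patient pays $1781; OOP now $1955. Plan pays $1781 − $1781 = $0.
Claim 3 — $328: entire amount goes to the deductible. Patient pays $328; OOP now $2283. Insurer: $328 − $328 = $0.
Claim 4 — $9500: $267 to deductible, leaving $9233; 25% of $9233 = $2308.25. Patient pays $2575.25; OOP now $4858.25. Plan pays $9500 − $2575.25 = $6924.75.

$6924.75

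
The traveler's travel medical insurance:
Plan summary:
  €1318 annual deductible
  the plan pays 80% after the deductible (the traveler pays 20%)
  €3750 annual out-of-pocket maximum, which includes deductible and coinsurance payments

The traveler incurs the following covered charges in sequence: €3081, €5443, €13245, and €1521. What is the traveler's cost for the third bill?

Claim 1 — €3081: €1318 to deductible, leaving €1763; traveler's 20% is €352.60. Traveler pays €1670.60; OOP now €1670.60.
Claim 2 — €5443: deductible met; 20% of €5443 = €1088.60. Traveler owes €1088.60 (running OOP €2759.20).
Claim 3 — €13245: deductible already satisfied, so traveler's share is 20% × €13245 = €2649. OOP would hit €5408.20 > €3750, so the cap limits the traveler to €3750 − €2759.20 = €990.80.

€990.80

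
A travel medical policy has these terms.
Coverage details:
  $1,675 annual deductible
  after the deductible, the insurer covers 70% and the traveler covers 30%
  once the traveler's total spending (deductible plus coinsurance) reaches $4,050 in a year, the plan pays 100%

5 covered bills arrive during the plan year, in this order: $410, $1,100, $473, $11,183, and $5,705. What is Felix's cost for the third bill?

$257.40

Bill 1, $410: fully absorbed by the deductible. Traveler owes $410 (running OOP $410).
Bill 2, $1,100: entire amount goes to the deductible. Traveler owes $1,100 (running OOP $1,510).
Bill 3, $473: deductible takes $165, $308 remains; traveler's 30% is $92.40. Traveler owes $257.40 (running OOP $1,767.40).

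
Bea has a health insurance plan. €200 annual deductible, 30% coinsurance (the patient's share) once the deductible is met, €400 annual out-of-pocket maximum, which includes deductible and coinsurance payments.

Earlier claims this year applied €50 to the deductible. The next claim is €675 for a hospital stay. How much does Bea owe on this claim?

€307.50

€50 of the €200 deductible is already met, leaving €150.
The remaining €525 (= €675 − €150) moves to coinsurance.
30% of €525 = €157.50 falls to the patient.
That puts the patient's cost at €150 + €157.50 = €307.50 before any cap.
Total out-of-pocket so far would be €50 + €307.50 = €357.50, below the €400 cap — no reduction.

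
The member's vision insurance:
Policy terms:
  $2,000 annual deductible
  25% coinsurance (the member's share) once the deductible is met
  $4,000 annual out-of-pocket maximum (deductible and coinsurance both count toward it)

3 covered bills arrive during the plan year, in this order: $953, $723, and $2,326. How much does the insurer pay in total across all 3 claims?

$1,501.50

Claim 1 ($953): entire amount goes to the deductible. Member pays $953; OOP now $953. Insurer: $953 − $953 = $0.
Claim 2 ($723): entire amount goes to the deductible. Cost to member: $723. OOP to date $1,676. Insurer: $723 − $723 = $0.
Claim 3 ($2,326): $324 finishes the deductible; $2,002 goes to coinsurance; coinsurance $2,002 × 25% = $500.50. Member owes $824.50 (running OOP $2,500.50). Plan pays $2,326 − $824.50 = $1,501.50.
Insurer total = bills − member's total = $4,002 − $2,500.50 = $1,501.50.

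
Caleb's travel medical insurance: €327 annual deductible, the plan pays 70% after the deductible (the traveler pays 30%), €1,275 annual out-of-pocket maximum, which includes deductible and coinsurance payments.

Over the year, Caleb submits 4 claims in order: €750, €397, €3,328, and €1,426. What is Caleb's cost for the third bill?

€702

#1 (€750): €327 finishes the deductible; €423 goes to coinsurance; coinsurance €423 × 30% = €126.90. Cost to traveler: €453.90. OOP to date €453.90.
#2 (€397): deductible met; 30% of €397 = €119.10. Traveler owes €119.10 (running OOP €573).
#3 (€3,328): deductible already satisfied, so traveler's share is 30% × €3,328 = €998.40. OOP would hit €1,571.40 > €1,275, so the cap limits the traveler to €1,275 − €573 = €702.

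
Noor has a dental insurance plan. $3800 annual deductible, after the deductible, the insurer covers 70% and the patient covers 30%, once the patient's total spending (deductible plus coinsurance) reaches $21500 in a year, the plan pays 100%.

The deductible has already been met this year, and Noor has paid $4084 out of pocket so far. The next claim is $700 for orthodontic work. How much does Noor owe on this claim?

The deductible is already satisfied, so the full bill goes to coinsurance.
Patient's 30% share of $700 is $210.
Total out-of-pocket so far would be $4084 + $210 = $4294, below the $21500 cap — no reduction.

$210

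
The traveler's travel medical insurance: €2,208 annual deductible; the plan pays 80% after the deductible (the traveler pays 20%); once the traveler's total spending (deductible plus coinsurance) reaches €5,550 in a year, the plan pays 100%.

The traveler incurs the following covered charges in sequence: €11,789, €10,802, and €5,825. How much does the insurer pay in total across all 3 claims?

#1 (€11,789): deductible takes €2,208, €9,581 remains; coinsurance €9,581 × 20% = €1,916.20. Cost to traveler: €4,124.20. OOP to date €4,124.20. Plan pays €11,789 − €4,124.20 = €7,664.80.
#2 (€10,802): 20% coinsurance on €10,802 = €2,160.40. That would push OOP to €6,284.60, over the €5,550 cap, so traveler pays €5,550 − €4,124.20 = €1,425.80. Plan pays €10,802 − €1,425.80 = €9,376.20.
#3 (€5,825): deductible already satisfied, so traveler's share is 20% × €5,825 = €1,165. That would push OOP to €6,715, over the €5,550 cap, so traveler pays €5,550 − €5,550 = €0. Insurer: €5,825 − €0 = €5,825.
Insurer total: €7,664.80 + €9,376.20 + €5,825 = €22,866.

€22,866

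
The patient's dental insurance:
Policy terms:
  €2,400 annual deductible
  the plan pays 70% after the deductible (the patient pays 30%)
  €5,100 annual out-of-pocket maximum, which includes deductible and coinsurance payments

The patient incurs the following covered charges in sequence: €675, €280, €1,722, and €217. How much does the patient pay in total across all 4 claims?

€2,548.20

Claim 1 (€675): entire amount goes to the deductible. Patient pays €675; OOP now €675.
Claim 2 (€280): fully absorbed by the deductible. Patient owes €280 (running OOP €955).
Claim 3 (€1,722): €1,445 to deductible, leaving €277; patient's 30% is €83.10. Patient owes €1,528.10 (running OOP €2,483.10).
Claim 4 (€217): deductible met; 30% of €217 = €65.10. Cost to patient: €65.10. OOP to date €2,548.20.
Summing the patient's payments: €675 + €280 + €1,528.10 + €65.10 = €2,548.20.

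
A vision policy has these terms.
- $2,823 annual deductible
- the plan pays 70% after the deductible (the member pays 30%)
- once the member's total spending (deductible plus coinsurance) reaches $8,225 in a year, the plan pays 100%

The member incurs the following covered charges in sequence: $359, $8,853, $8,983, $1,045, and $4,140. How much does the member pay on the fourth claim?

Claim 1 — $359: all of it applies to the deductible. Cost to member: $359. OOP to date $359.
Claim 2 — $8,853: deductible takes $2,464, $6,389 remains; member's 30% is $1,916.70. Member owes $4,380.70 (running OOP $4,739.70).
Claim 3 — $8,983: deductible already satisfied, so member's share is 30% × $8,983 = $2,694.90. Member pays $2,694.90; OOP now $7,434.60.
Claim 4 — $1,045: 30% coinsurance on $1,045 = $313.50. Member pays $313.50; OOP now $7,748.10.

$313.50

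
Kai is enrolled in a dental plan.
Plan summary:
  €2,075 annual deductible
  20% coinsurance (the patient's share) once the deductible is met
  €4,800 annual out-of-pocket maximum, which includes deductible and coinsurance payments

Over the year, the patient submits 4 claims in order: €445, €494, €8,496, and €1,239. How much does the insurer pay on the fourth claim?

#1 (€445): entire amount goes to the deductible. Patient owes €445 (running OOP €445). Plan pays €445 − €445 = €0.
#2 (€494): entire amount goes to the deductible. Cost to patient: €494. OOP to date €939. Plan pays €494 − €494 = €0.
#3 (€8,496): €1,136 finishes the deductible; €7,360 goes to coinsurance; patient's 20% is €1,472. Cost to patient: €2,608. OOP to date €3,547. Plan pays €8,496 − €2,608 = €5,888.
#4 (€1,239): deductible already satisfied, so patient's share is 20% × €1,239 = €247.80. Patient pays €247.80; OOP now €3,794.80. Insurer: €1,239 − €247.80 = €991.20.

€991.20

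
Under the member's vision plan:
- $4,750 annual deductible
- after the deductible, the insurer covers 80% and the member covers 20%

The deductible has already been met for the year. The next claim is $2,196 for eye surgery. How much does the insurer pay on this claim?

$1,756.80

With the deductible met, the entire $2,196 is subject to coinsurance.
Member's 20% share of $2,196 is $439.20.
Insurer pays the balance: $2,196 − $439.20 = $1,756.80.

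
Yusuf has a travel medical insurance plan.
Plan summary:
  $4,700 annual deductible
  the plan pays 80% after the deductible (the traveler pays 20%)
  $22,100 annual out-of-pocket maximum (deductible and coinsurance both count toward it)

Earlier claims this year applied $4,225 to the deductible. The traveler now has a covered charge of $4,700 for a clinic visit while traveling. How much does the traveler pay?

$1,320

Remaining deductible: $4,700 − $4,225 = $475.
That leaves $4,700 − $475 = $4,225 for coinsurance.
20% of $4,225 = $845 falls to the traveler.
Traveler responsibility before any cap: $475 + $845 = $1,320.
Cumulative spending $4,225 + $1,320 = $5,545 stays under the $22,100 maximum.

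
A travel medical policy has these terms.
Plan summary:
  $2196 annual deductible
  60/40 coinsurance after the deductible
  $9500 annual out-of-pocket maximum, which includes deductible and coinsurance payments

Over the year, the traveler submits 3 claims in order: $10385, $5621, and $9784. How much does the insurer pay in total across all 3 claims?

$16290

Claim 1 ($10385): deductible takes $2196, $8189 remains; 40% of $8189 = $3275.60. Traveler pays $5471.60; OOP now $5471.60. Insurer: $10385 − $5471.60 = $4913.40.
Claim 2 ($5621): deductible already satisfied, so traveler's share is 40% × $5621 = $2248.40. Cost to traveler: $2248.40. OOP to date $7720. Plan pays $5621 − $2248.40 = $3372.60.
Claim 3 ($9784): 40% coinsurance on $9784 = $3913.60. OOP would hit $11633.60 > $9500, so the cap limits the traveler to $9500 − $7720 = $1780. Plan pays $9784 − $1780 = $8004.
Insurer total: $4913.40 + $3372.60 + $8004 = $16290.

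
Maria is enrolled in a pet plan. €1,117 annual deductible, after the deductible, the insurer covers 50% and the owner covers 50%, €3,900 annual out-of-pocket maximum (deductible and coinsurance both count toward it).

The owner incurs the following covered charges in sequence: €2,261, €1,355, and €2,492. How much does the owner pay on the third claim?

€1,246

Claim 1 (€2,261): €1,117 to deductible, leaving €1,144; coinsurance €1,144 × 50% = €572. Owner pays €1,689; OOP now €1,689.
Claim 2 (€1,355): deductible met; 50% of €1,355 = €677.50. Owner owes €677.50 (running OOP €2,366.50).
Claim 3 (€2,492): 50% coinsurance on €2,492 = €1,246. Owner owes €1,246 (running OOP €3,612.50).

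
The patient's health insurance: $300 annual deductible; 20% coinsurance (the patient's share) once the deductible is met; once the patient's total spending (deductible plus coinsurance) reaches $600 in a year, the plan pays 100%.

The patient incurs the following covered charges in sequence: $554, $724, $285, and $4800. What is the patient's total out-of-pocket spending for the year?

$600

Bill 1, $554: $300 to deductible, leaving $254; 20% of $254 = $50.80. Cost to patient: $350.80. OOP to date $350.80.
Bill 2, $724: 20% coinsurance on $724 = $144.80. Patient pays $144.80; OOP now $495.60.
Bill 3, $285: deductible already satisfied, so patient's share is 20% × $285 = $57. Patient pays $57; OOP now $552.60.
Bill 4, $4800: deductible met; 20% of $4800 = $960. OOP would hit $1512.60 > $600, so the cap limits the patient to $600 − $552.60 = $47.40.
Summing the patient's payments: $350.80 + $144.80 + $57 + $47.40 = $600.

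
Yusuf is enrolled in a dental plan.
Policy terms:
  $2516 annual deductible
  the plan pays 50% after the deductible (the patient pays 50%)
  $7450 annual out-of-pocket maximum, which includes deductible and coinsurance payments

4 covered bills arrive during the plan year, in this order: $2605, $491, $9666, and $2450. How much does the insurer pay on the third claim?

$5022

Claim 1 — $2605: deductible takes $2516, $89 remains; coinsurance $89 × 50% = $44.50. Patient pays $2560.50; OOP now $2560.50. Insurer: $2605 − $2560.50 = $44.50.
Claim 2 — $491: 50% coinsurance on $491 = $245.50. Cost to patient: $245.50. OOP to date $2806. Insurer: $491 − $245.50 = $245.50.
Claim 3 — $9666: deductible already satisfied, so patient's share is 50% × $9666 = $4833. That would push OOP to $7639, over the $7450 cap, so patient pays $7450 − $2806 = $4644. Plan pays $9666 − $4644 = $5022.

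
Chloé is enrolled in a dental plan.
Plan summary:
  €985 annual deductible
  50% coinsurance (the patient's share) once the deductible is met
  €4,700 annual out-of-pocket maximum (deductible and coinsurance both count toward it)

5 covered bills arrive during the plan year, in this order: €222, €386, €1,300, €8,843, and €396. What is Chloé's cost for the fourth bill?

Bill 1, €222: fully absorbed by the deductible. Patient pays €222; OOP now €222.
Bill 2, €386: all of it applies to the deductible. Patient pays €386; OOP now €608.
Bill 3, €1,300: €377 to deductible, leaving €923; 50% of €923 = €461.50. Patient owes €838.50 (running OOP €1,446.50).
Bill 4, €8,843: deductible already satisfied, so patient's share is 50% × €8,843 = €4,421.50. Adding that to €1,446.50 gives €5,868, past the €4,700 cap; patient pays only €4,700 − €1,446.50 = €3,253.50.

€3,253.50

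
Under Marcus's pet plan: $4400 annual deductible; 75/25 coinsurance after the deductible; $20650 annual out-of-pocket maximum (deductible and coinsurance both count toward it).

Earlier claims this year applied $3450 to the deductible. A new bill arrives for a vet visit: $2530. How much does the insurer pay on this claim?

Remaining deductible: $4400 − $3450 = $950.
After the $950 deductible portion, $2530 − $950 = $1580 is subject to coinsurance.
25% of $1580 = $395 falls to the owner.
So the owner owes $950 + $395 = $1345 before any cap.
Year-to-date out-of-pocket becomes $3450 + $1345 = $4795, still under the $20650 maximum, so no cap applies.
The insurer covers the remainder: $2530 − $1345 = $1185.

$1185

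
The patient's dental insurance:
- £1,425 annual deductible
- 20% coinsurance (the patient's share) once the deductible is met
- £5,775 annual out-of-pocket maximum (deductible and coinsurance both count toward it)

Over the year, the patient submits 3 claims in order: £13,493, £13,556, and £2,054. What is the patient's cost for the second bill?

Claim 1 — £13,493: £1,425 to deductible, leaving £12,068; patient's 20% is £2,413.60. Patient pays £3,838.60; OOP now £3,838.60.
Claim 2 — £13,556: deductible met; 20% of £13,556 = £2,711.20. Adding that to £3,838.60 gives £6,549.80, past the £5,775 cap; patient pays only £5,775 − £3,838.60 = £1,936.40.

£1,936.40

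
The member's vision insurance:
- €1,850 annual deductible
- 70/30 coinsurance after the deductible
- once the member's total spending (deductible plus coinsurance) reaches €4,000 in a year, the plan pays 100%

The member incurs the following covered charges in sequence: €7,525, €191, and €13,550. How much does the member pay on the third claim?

Bill 1, €7,525: deductible takes €1,850, €5,675 remains; 30% of €5,675 = €1,702.50. Member pays €3,552.50; OOP now €3,552.50.
Bill 2, €191: 30% coinsurance on €191 = €57.30. Member owes €57.30 (running OOP €3,609.80).
Bill 3, €13,550: 30% coinsurance on €13,550 = €4,065. Adding that to €3,609.80 gives €7,674.80, past the €4,000 cap; member pays only €4,000 − €3,609.80 = €390.20.

€390.20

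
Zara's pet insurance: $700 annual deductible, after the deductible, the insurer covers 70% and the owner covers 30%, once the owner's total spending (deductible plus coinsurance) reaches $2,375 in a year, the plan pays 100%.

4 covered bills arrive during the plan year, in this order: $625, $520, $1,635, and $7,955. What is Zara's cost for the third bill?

Claim 1 — $625: entire amount goes to the deductible. Cost to owner: $625. OOP to date $625.
Claim 2 — $520: deductible takes $75, $445 remains; owner's 30% is $133.50. Owner pays $208.50; OOP now $833.50.
Claim 3 — $1,635: deductible already satisfied, so owner's share is 30% × $1,635 = $490.50. Cost to owner: $490.50. OOP to date $1,324.

$490.50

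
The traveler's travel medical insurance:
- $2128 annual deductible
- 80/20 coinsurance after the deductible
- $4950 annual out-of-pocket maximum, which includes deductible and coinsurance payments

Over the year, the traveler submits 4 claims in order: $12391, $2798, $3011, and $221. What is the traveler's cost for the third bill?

$209.80

Bill 1, $12391: $2128 finishes the deductible; $10263 goes to coinsurance; traveler's 20% is $2052.60. Traveler owes $4180.60 (running OOP $4180.60).
Bill 2, $2798: deductible met; 20% of $2798 = $559.60. Traveler pays $559.60; OOP now $4740.20.
Bill 3, $3011: deductible already satisfied, so traveler's share is 20% × $3011 = $602.20. OOP would hit $5342.40 > $4950, so the cap limits the traveler to $4950 − $4740.20 = $209.80.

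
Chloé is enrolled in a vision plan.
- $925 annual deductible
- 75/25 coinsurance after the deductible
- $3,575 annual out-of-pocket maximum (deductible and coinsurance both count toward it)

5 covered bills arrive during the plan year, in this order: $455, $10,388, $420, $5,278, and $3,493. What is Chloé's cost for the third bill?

$105

Claim 1 — $455: fully absorbed by the deductible. Member pays $455; OOP now $455.
Claim 2 — $10,388: deductible takes $470, $9,918 remains; coinsurance $9,918 × 25% = $2,479.50. Cost to member: $2,949.50. OOP to date $3,404.50.
Claim 3 — $420: 25% coinsurance on $420 = $105. Cost to member: $105. OOP to date $3,509.50.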